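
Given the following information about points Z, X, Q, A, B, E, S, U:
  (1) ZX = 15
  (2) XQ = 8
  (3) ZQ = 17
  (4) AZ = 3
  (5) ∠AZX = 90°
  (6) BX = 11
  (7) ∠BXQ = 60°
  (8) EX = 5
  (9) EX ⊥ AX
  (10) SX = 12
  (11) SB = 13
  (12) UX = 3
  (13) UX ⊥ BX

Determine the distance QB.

Step 1: By the law of cosines on triangle QXB: QB² = 8² + 11² − 2·8·11·cos(60°) = 97, so QB = √97.

Therefore, the length of QB = √97.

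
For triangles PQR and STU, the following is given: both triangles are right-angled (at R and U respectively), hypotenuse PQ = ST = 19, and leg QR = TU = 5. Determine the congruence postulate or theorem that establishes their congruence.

The given information provides:
both triangles are right-angled (at R and U respectively), hypotenuse PQ = ST = 19, and leg QR = TU = 5
This matches the HL congruence theorem.
The hypotenuse and one leg of two right triangles are equal (Hypotenuse-Leg).

HL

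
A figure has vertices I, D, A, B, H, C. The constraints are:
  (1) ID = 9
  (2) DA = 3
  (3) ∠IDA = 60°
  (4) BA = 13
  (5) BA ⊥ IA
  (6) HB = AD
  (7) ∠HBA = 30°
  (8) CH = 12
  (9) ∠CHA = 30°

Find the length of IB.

Step 1: By the law of cosines on triangle IDA: IA² = 9² + 3² − 2·9·3·cos(60°) = 63, so IA = 3·√7.
Step 2: By the law of cosines on triangle IAB: IB² = (3·√7)² + 13² − 2·3·√7·13·cos(90°) = 232, so IB = 2·√58.

Therefore, the length of IB = 2·√58.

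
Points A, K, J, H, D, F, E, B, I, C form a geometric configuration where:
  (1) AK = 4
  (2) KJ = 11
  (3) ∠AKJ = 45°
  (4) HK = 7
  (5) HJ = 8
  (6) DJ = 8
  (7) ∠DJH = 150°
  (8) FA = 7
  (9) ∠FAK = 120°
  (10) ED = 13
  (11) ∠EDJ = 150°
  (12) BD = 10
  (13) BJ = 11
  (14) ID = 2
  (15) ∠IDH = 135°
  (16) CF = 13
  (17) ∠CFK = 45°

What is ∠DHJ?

Step 1: By the law of cosines on triangle HJD: HD² = 8² + 8² − 2·8·8·cos(150°) = 238.85, so HD ≈ 15.45.
Step 2: By the inverse law of cosines on triangle DHJ: cos(∠DHJ) = (15.45² + 8² − 8²) / (2·15.45·8) = 238.85/247.28 = 0.9659, so ∠DHJ = 15°.

Therefore, the measure of angle ∠DHJ = 15°.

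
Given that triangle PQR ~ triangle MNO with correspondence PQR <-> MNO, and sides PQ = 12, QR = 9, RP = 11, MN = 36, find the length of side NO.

Similar triangles have proportional sides. Setting up the proportion:
MN / PQ = NO / QR
36 / 12 = NO / 9
NO = 9 * 36 / 12 = 27.

27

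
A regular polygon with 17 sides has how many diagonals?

Each of the 17 vertices connects to 14 non-adjacent vertices via diagonals.
Total connections = 17 × 14 = 238, but each diagonal is counted twice.
Number of diagonals = 238 / 2 = 119.

119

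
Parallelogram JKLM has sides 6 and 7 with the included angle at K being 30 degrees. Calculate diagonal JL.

The diagonal of a parallelogram can be found by treating two adjacent sides and the diagonal as a triangle.
Applying the law of cosines with sides 6, 7 and included angle 30°:
d^2 = 36 + 49 - 84*cos(30°) = 85 - 42*sqrt(3)
d = sqrt(85 - 42*sqrt(3))

sqrt(85 - 42*sqrt(3))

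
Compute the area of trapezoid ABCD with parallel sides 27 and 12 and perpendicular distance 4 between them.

Area of a trapezoid = (base1 + base2) * height / 2
Area = (27 + 12) * 4 / 2
Area = 39 * 4 / 2
Area = 156 / 2
Area = 78

78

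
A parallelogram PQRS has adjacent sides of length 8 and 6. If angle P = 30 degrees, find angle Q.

Consecutive angles are supplementary: angle Q = 180 - 30 = 150 degrees.

150 degrees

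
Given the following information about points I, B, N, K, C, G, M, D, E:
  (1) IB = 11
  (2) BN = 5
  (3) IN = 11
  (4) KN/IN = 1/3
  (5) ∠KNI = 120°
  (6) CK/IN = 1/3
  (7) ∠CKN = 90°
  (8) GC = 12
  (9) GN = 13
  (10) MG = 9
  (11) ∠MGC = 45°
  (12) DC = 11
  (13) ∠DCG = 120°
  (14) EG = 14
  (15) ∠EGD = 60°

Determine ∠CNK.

From the given relations: KN = 1/3·IN = 1/3·11 ≈ 3.67; CK = 1/3·IN = 1/3·11 ≈ 3.67.
Step 1: By the law of cosines on triangle NKC: NC² = 3.67² + 3.67² − 2·3.67·3.67·cos(90°) = 26.89, so NC ≈ 5.19.
Step 2: By the inverse law of cosines on triangle CNK: cos(∠CNK) = (5.19² + 3.67² − 3.67²) / (2·5.19·3.67) = 26.89/38.03 = 0.7071, so ∠CNK = 45°.

Therefore, the measure of angle ∠CNK = 45°.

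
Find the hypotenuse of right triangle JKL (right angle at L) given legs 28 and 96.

JK = sqrt(28^2 + 96^2) = sqrt(10000) = 100

100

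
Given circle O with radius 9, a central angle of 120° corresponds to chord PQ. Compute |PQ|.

Chord = 2(9) sin(60°) = 9*sqrt(3)

9*sqrt(3)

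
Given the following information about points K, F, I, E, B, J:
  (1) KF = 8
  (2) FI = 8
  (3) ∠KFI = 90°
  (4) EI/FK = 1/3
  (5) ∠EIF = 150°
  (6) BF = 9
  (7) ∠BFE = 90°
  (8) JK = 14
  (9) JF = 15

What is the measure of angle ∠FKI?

Step 1: By the law of cosines on triangle KFI: KI² = 8² + 8² − 2·8·8·cos(90°) = 128, so KI = 8·√2.
Step 2: By the inverse law of cosines on triangle FKI: cos(∠FKI) = (8² + (8·√2)² − 8²) / (2·8·8·√2) = 128/181.02 = 0.7071, so ∠FKI = 45°.

Therefore, the measure of angle ∠FKI = 45°.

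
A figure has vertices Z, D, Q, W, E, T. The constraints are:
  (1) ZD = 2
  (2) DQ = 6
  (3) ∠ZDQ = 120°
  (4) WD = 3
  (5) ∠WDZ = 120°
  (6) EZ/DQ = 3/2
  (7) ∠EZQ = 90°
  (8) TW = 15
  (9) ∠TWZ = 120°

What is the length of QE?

From the given relations: EZ = 3/2·DQ = 3/2·6 = 9.
Step 1: By the law of cosines on triangle ZDQ: ZQ² = 2² + 6² − 2·2·6·cos(120°) = 52, so ZQ = 2·√13.
Step 2: By the law of cosines on triangle QZE: QE² = (2·√13)² + 9² − 2·2·√13·9·cos(90°) = 133, so QE = √133.

Therefore, the length of QE = √133.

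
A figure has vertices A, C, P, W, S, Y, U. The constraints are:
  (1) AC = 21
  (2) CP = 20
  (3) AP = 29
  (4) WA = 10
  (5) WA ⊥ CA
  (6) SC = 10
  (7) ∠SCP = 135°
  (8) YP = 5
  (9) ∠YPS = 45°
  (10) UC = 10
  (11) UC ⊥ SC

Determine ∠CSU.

Step 1: By the law of cosines on triangle SCU: SU² = 10² + 10² − 2·10·10·cos(90°) = 200, so SU = 10·√2.
Step 2: By the inverse law of cosines on triangle CSU: cos(∠CSU) = (10² + (10·√2)² − 10²) / (2·10·10·√2) = 200/282.84 = 0.7071, so ∠CSU = 45°.

Therefore, the measure of angle ∠CSU = 45°.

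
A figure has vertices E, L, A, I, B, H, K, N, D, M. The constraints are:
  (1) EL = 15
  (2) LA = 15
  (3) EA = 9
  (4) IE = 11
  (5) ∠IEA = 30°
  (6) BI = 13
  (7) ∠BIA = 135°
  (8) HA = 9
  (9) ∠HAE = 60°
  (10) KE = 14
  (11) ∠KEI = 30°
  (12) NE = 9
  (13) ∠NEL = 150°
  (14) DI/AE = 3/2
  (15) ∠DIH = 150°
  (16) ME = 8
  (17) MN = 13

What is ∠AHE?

Step 1: By the law of cosines on triangle HAE: HE² = 9² + 9² − 2·9·9·cos(60°) = 81, so HE = 9.
Step 2: By the inverse law of cosines on triangle AHE: cos(∠AHE) = (9² + 9² − 9²) / (2·9·9) = 81/162 = 0.5, so ∠AHE = 60°.

Therefore, the measure of angle ∠AHE = 60°.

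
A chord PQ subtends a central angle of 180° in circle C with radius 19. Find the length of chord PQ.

Chord = 2(19) sin(90°) = 38

38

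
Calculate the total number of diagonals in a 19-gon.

Total line segments between 19 vertices = C(19,2) = 171.
Subtract the 19 sides: 171 - 19 = 152 diagonals.

152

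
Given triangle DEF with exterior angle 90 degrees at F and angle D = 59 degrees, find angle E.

The exterior angle theorem states that an exterior angle equals the sum of the two non-adjacent interior angles.
So 90 = 59 + angle E, which gives angle E = 90 - 59 = 31 degrees.

31 degrees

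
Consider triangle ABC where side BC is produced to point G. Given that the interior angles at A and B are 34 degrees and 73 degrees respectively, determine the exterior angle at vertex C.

The interior angle at C is 180 - 34 - 73 = 73 degrees.
The exterior angle and interior angle at C are supplementary:
Exterior angle = 180 - 73 = 107 degrees.

107 degrees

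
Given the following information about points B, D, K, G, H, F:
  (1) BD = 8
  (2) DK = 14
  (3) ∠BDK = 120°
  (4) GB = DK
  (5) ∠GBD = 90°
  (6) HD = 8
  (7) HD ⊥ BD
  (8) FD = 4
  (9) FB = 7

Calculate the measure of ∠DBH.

Step 1: By the law of cosines on triangle BDH: BH² = 8² + 8² − 2·8·8·cos(90°) = 128, so BH = 8·√2.
Step 2: By the inverse law of cosines on triangle DBH: cos(∠DBH) = (8² + (8·√2)² − 8²) / (2·8·8·√2) = 128/181.02 = 0.7071, so ∠DBH = 45°.

Therefore, the measure of angle ∠DBH = 45°.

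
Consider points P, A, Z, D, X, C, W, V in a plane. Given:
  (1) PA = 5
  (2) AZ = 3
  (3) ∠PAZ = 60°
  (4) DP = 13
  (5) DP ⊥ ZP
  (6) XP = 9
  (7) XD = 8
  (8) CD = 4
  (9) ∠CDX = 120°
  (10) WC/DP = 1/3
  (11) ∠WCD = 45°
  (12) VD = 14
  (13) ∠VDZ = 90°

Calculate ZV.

Step 1: By the law of cosines on triangle ZAP: ZP² = 3² + 5² − 2·3·5·cos(60°) = 19, so ZP = √19.
Step 2: By the law of cosines on triangle ZPD: ZD² = √19² + 13² − 2·√19·13·cos(90°) = 188, so ZD = 2·√47.
Step 3: By the law of cosines on triangle ZDV: ZV² = (2·√47)² + 14² − 2·2·√47·14·cos(90°) = 384, so ZV = 8·√6.

Therefore, the length of ZV = 8·√6.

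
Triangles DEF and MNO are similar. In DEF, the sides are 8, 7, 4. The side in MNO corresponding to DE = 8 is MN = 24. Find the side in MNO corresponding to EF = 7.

Similar triangles have proportional sides. Setting up the proportion:
MN / DE = NO / EF
24 / 8 = NO / 7
NO = 7 * 24 / 8 = 21.

21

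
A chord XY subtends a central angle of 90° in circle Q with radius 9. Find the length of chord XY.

Chord = 2(9) sin(45°) = 9*sqrt(2)

9*sqrt(2)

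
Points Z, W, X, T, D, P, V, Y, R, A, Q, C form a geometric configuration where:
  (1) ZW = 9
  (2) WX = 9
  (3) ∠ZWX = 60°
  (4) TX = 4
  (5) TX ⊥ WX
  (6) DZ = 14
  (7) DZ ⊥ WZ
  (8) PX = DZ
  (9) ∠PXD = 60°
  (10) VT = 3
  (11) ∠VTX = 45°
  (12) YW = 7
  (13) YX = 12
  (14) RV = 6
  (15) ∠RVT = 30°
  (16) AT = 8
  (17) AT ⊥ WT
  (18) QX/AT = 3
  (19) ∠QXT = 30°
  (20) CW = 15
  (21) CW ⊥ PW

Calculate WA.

Step 1: By the law of cosines on triangle WXT: WT² = 9² + 4² − 2·9·4·cos(90°) = 97, so WT = √97.
Step 2: By the law of cosines on triangle WTA: WA² = √97² + 8² − 2·√97·8·cos(90°) = 161, so WA = √161.

Therefore, the length of WA = √161.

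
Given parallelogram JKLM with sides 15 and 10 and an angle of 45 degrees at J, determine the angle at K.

In a parallelogram, consecutive angles are supplementary (sum to 180°).
angle K = 180 - angle J
angle K = 180 - 45
angle K = 135 degrees

135 degrees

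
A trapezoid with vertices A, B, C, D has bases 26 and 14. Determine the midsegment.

The midsegment of a trapezoid = (base1 + base2) / 2
midsegment = (26 + 14) / 2
midsegment = 40 / 2
midsegment = 20

20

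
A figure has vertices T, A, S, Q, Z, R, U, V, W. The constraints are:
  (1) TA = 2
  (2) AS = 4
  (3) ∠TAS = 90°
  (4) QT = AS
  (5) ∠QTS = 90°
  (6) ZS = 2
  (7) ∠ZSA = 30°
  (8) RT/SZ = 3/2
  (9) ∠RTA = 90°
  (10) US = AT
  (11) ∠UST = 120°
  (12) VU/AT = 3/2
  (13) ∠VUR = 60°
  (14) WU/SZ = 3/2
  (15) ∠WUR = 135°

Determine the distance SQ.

From the given relations: QT = AS = 4.
Step 1: By the law of cosines on triangle SAT: ST² = 4² + 2² − 2·4·2·cos(90°) = 20, so ST = 2·√5.
Step 2: By the law of cosines on triangle STQ: SQ² = (2·√5)² + 4² − 2·2·√5·4·cos(90°) = 36, so SQ = 6.

Therefore, the length of SQ = 6.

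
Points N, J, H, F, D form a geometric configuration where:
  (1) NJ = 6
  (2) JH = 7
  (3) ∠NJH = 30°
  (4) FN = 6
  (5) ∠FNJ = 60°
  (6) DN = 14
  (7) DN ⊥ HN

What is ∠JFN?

Step 1: By the law of cosines on triangle FNJ: FJ² = 6² + 6² − 2·6·6·cos(60°) = 36, so FJ = 6.
Step 2: By the inverse law of cosines on triangle JFN: cos(∠JFN) = (6² + 6² − 6²) / (2·6·6) = 36/72 = 0.5, so ∠JFN = 60°.

Therefore, the measure of angle ∠JFN = 60°.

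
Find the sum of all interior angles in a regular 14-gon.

The sum of interior angles of an n-sided polygon is (n - 2) * 180.
For n = 14: (14 - 2) * 180 = 12 * 180 = 2160 degrees.

2160 degrees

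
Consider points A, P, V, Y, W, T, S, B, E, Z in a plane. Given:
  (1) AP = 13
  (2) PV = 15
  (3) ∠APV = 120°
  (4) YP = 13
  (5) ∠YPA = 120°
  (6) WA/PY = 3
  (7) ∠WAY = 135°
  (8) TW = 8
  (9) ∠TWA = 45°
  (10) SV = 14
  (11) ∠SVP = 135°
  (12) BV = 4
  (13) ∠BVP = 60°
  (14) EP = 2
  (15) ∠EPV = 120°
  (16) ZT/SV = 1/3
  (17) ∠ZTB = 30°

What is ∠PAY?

Step 1: By the law of cosines on triangle APY: AY² = 13² + 13² − 2·13·13·cos(120°) = 507, so AY = 13·√3.
Step 2: By the inverse law of cosines on triangle PAY: cos(∠PAY) = (13² + (13·√3)² − 13²) / (2·13·13·√3) = 507/585.43 = 0.866, so ∠PAY = 30°.

Therefore, the measure of angle ∠PAY = 30°.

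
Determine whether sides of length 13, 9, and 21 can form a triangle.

Yes.
The triangle inequality requires that the sum of any two sides exceeds the third.
Here 9 + 13 = 22 > 21, so the condition is met.

Yes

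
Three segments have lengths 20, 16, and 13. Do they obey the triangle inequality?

Yes.
The triangle inequality requires that the sum of any two sides exceeds the third.
Here 13 + 16 = 29 > 20, so the condition is met.

Yes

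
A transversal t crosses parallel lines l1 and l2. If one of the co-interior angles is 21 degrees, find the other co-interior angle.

Co-interior angles (same-side interior) formed by parallel lines and a transversal are supplementary (sum to 180 degrees).
The given angle is 21 degrees.
The co-interior angle = 180 - 21 = 159 degrees.

159 degrees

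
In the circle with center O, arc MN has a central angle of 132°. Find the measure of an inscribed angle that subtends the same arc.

An inscribed angle intercepts an arc from a point on the circle, while the central angle intercepts the same arc from the center.
The inscribed angle is always half the central angle: 132° / 2 = 66°.

66°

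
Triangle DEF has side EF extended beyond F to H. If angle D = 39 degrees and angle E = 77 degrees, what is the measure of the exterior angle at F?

The interior angle at F is 180 - 39 - 77 = 64 degrees.
The exterior angle and interior angle at F are supplementary:
Exterior angle = 180 - 64 = 116 degrees.

116 degrees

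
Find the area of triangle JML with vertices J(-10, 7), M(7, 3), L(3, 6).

Shoelace: Area = (1/2)|-10(3-6) + 7(6-7) + 3(7-3)| = (1/2)(35) = 35/2

35/2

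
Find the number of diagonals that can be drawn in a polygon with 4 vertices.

Total line segments between 4 vertices = C(4,2) = 6.
Subtract the 4 sides: 6 - 4 = 2 diagonals.

2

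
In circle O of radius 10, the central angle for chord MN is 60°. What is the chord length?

Drop a perpendicular from the center to the chord, bisecting both the chord and the central angle.
Each half-chord = r sin(θ/2) = 10 sin(30°).
The full chord = 2 × 10 × sin(30°) = 10.

10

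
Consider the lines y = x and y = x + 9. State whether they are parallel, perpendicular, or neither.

Slope of line 1: m1 = 1
Slope of line 2: m2 = 1
Two lines are parallel if and only if they have equal slopes (or both are vertical).
Here m1 = m2 = 1, confirming the lines are parallel.

Parallel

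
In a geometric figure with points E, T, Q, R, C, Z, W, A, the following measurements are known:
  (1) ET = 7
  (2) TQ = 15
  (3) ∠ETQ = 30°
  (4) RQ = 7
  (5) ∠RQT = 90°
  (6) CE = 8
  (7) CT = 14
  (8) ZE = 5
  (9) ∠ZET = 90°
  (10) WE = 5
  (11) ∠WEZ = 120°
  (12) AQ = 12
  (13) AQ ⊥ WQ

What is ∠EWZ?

Step 1: By the law of cosines on triangle WEZ: WZ² = 5² + 5² − 2·5·5·cos(120°) = 75, so WZ = 5·√3.
Step 2: By the inverse law of cosines on triangle EWZ: cos(∠EWZ) = (5² + (5·√3)² − 5²) / (2·5·5·√3) = 75/86.6 = 0.866, so ∠EWZ = 30°.

Therefore, the measure of angle ∠EWZ = 30°.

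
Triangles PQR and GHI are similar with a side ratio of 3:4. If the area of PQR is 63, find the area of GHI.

Area ratio = (3/4)^2 = 9/16. Area of GHI = 63 * 16/9 = 112.

112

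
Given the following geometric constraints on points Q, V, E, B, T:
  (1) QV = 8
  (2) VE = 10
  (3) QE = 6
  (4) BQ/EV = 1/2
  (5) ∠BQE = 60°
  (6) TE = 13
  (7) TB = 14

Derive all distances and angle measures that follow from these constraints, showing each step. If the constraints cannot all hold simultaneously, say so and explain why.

The constraints are consistent.

From the given relations:
  BQ = 1/2·EV = 1/2·10 = 5

Step 1: From EQ = 6, QB = 5, and ∠EQB = 60°, by the law of cosines:
  EB² = EQ² + QB² - 2·EQ·QB·cos(60°) = 36 + 25 - 30 = 31
  EB = √31

Step 2: From QE = 6, QV = 8, EV = 10, by the inverse law of cosines:
  cos(∠EQV) = (QE² + QV² - EV²) / (2·QE·QV)
  ∠EQV = 90°

Step 3: From VE = 10, VQ = 8, EQ = 6, by the inverse law of cosines:
  cos(∠EVQ) = (VE² + VQ² - EQ²) / (2·VE·VQ)
  ∠EVQ = 36.87°

Step 4: From EQ = 6, EV = 10, QV = 8, by the inverse law of cosines:
  cos(∠QEV) = (EQ² + EV² - QV²) / (2·EQ·EV)
  ∠QEV = 53.13°

Step 5: From EB = √31, EQ = 6, BQ = 5, by the inverse law of cosines:
  cos(∠BEQ) = (EB² + EQ² - BQ²) / (2·EB·EQ)
  ∠BEQ = 51.05°

Step 6: From EB = √31, ET = 13, BT = 14, by the inverse law of cosines:
  cos(∠BET) = (EB² + ET² - BT²) / (2·EB·ET)
  ∠BET = 88.42°

Step 7: From BE = √31, BQ = 5, EQ = 6, by the inverse law of cosines:
  cos(∠EBQ) = (BE² + BQ² - EQ²) / (2·BE·BQ)
  ∠EBQ = 68.95°

Step 8: From BE = √31, BT = 14, ET = 13, by the inverse law of cosines:
  cos(∠EBT) = (BE² + BT² - ET²) / (2·BE·BT)
  ∠EBT = 68.16°

Step 9: From TB = 14, TE = 13, BE = √31, by the inverse law of cosines:
  cos(∠BTE) = (TB² + TE² - BE²) / (2·TB·TE)
  ∠BTE = 23.42°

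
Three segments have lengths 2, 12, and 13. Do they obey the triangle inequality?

Yes.
The triangle inequality requires that the sum of any two sides exceeds the third.
Here 2 + 12 = 14 > 13, so the condition is met.

Yes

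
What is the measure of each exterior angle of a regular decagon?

Each exterior angle of a regular n-gon is 360 / n.
For n = 10: 360 / 10 = 36 degrees.

36 degrees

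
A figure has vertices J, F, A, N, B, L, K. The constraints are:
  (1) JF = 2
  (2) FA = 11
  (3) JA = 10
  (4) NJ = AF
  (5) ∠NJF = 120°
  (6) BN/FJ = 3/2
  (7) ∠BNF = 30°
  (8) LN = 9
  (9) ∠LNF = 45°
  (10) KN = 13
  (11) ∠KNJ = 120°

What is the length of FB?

From the given relations: NJ = AF = 11; BN = 3/2·FJ = 3/2·2 = 3.
Step 1: By the law of cosines on triangle FJN: FN² = 2² + 11² − 2·2·11·cos(120°) = 147, so FN = 7·√3.
Step 2: By the law of cosines on triangle FNB: FB² = (7·√3)² + 3² − 2·7·√3·3·cos(30°) = 93, so FB = √93.

Therefore, the length of FB = √93.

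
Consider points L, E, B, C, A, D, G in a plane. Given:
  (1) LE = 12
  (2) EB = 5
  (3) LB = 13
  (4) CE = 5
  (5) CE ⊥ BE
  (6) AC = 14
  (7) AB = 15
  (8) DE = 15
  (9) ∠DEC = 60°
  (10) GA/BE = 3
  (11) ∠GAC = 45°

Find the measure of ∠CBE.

Step 1: By the law of cosines on triangle BEC: BC² = 5² + 5² − 2·5·5·cos(90°) = 50, so BC = 5·√2.
Step 2: By the inverse law of cosines on triangle CBE: cos(∠CBE) = ((5·√2)² + 5² − 5²) / (2·5·√2·5) = 50/70.71 = 0.7071, so ∠CBE = 45°.

Therefore, the measure of angle ∠CBE = 45°.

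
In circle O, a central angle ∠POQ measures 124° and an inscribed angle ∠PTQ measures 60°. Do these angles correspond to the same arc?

By the inscribed angle theorem, the inscribed angle for a central angle of 124° should be 124° / 2 = 62°.
The given inscribed angle is 60°, which does not equal 62°.
Therefore, no, they do not correspond to the same arc.

No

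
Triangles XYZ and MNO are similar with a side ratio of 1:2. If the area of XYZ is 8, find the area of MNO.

The ratio of areas of similar triangles = (side ratio)^2.
Side ratio = 1:2, so area ratio = 1:4.
Area of MNO / Area of XYZ = 4/1
Area of MNO = 8 * 4/1 = 32

32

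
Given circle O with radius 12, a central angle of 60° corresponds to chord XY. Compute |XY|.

Drop a perpendicular from the center to the chord, bisecting both the chord and the central angle.
Each half-chord = r sin(θ/2) = 12 sin(30°).
The full chord = 2 × 12 × sin(30°) = 12.

12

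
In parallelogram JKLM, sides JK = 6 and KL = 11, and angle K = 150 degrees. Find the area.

Area = a * b * sin(theta)
Area = 6 * 11 * sin(150 degrees)
Area = 66 * 1/2
Area = 33

33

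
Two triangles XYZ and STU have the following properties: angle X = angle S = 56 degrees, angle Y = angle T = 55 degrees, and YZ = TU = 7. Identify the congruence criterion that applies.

The given information provides:
angle X = angle S = 56 degrees, angle Y = angle T = 55 degrees, and YZ = TU = 7
This matches the AAS congruence theorem.
Two pairs of corresponding angles and a non-included side are equal (Angle-Angle-Side).

AAS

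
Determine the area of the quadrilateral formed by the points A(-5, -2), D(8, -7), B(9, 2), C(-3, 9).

Shoelace: sum of cross terms = 268, Area = (1/2)|268| = 134

134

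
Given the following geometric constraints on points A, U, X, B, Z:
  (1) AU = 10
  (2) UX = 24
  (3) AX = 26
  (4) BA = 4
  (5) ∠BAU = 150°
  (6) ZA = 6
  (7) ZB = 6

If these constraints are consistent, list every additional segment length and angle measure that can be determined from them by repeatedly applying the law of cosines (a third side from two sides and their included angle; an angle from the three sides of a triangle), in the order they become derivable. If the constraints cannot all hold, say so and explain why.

The constraints are consistent. Derivable facts, in order:
After 1 step:
- UB ≈ 13.61
- ∠ABZ = 70.53°
- ∠AUX = 90°
- ∠AXU = 22.62°
- ∠AZB = 38.94°
- ∠BAZ = 70.53°
- ∠UAX = 67.38°
After 2 steps:
- ∠ABU = 21.55°
- ∠AUB = 8.45°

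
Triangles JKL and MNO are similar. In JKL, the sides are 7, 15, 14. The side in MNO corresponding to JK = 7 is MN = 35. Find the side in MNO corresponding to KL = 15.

Since the triangles are similar, the ratio of corresponding sides is constant.
Scale factor k = MN / JK = 35 / 7 = 5
NO = k * KL = 5 * 15 = 75

75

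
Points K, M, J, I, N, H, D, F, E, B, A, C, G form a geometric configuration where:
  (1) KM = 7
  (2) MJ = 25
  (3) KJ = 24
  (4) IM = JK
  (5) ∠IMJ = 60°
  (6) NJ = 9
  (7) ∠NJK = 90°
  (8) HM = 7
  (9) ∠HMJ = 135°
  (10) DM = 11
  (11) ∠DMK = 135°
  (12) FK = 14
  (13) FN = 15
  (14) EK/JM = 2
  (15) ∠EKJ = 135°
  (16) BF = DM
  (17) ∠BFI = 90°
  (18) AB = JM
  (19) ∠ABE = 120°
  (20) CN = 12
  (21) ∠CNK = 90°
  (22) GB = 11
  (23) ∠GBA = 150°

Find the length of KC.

Step 1: By the law of cosines on triangle NJK: NK² = 9² + 24² − 2·9·24·cos(90°) = 657, so NK = 3·√73.
Step 2: By the law of cosines on triangle KNC: KC² = (3·√73)² + 12² − 2·3·√73·12·cos(90°) = 801, so KC = 3·√89.

Therefore, the length of KC = 3·√89.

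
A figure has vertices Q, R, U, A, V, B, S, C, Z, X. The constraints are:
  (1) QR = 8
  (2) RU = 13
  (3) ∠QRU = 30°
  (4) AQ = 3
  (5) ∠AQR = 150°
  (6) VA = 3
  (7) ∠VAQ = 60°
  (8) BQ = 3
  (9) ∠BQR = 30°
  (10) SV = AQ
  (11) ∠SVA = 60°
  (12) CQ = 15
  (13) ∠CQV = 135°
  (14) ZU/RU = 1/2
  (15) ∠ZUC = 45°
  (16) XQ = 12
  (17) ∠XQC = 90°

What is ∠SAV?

From the given relations: SV = AQ = 3.
Step 1: By the law of cosines on triangle AVS: AS² = 3² + 3² − 2·3·3·cos(60°) = 9, so AS = 3.
Step 2: By the inverse law of cosines on triangle SAV: cos(∠SAV) = (3² + 3² − 3²) / (2·3·3) = 9/18 = 0.5, so ∠SAV = 60°.

Therefore, the measure of angle ∠SAV = 60°.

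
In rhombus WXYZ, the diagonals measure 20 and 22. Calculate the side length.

In a rhombus, the diagonals bisect each other perpendicularly, creating four congruent right triangles.
Each triangle has legs 10 (half of 20) and 11 (half of 22).
The hypotenuse of each right triangle is a side of the rhombus:
side = sqrt(10^2 + 11^2) = sqrt(221)

sqrt(221)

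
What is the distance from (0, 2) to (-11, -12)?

d = sqrt((-11)^2 + (-14)^2) = sqrt(317)

sqrt(317)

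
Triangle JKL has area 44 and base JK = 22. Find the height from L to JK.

height = 2 * 44 / 22 = 4

4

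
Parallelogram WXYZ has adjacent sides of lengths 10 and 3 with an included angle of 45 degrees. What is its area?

Area = a * b * sin(theta)
Area = 10 * 3 * sin(45 degrees)
Area = 30 * sqrt(2)/2
Area = 15*sqrt(2)

15*sqrt(2)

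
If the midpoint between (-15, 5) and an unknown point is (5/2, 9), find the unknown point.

Using the midpoint formula: M = ((x1 + x2)/2, (y1 + y2)/2)
We know M = (5/2, 9) and Q = (-15, 5)
For x: 5/2 = (-15 + x2)/2, so x2 = 2*5/2 - -15 = 20
For y: 9 = (5 + y2)/2, so y2 = 2*9 - 5 = 13
R = (20, 13)

(20, 13)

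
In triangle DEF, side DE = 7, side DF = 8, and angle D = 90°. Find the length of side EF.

By the law of cosines: EF^2 = DE^2 + DF^2 - 2*DE*DF*cos(D)
EF^2 = 7^2 + 8^2 - 2*7*8*cos(90°)
EF^2 = 49 + 64 - 112*(0)
EF^2 = 113
EF = sqrt(113)

sqrt(113)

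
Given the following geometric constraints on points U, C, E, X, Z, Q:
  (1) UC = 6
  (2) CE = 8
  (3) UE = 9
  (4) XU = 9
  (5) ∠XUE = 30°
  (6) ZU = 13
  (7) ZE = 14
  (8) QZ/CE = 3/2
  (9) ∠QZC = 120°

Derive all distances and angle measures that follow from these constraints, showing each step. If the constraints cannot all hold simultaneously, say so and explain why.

The constraints are consistent.

From the given relations:
  QZ = 3/2·CE = 3/2·8 = 12

Step 1: From EU = 9, UX = 9, and ∠EUX = 30°, by the law of cosines:
  EX² = EU² + UX² - 2·EU·UX·cos(30°) = 81 + 81 - 140.3 = 21.7
  EX ≈ 4.66

Step 2: From UC = 6, UE = 9, CE = 8, by the inverse law of cosines:
  cos(∠CUE) = (UC² + UE² - CE²) / (2·UC·UE)
  ∠CUE = 60.61°

Step 3: From UE = 9, UZ = 13, EZ = 14, by the inverse law of cosines:
  cos(∠EUZ) = (UE² + UZ² - EZ²) / (2·UE·UZ)
  ∠EUZ = 76.66°

Step 4: From CE = 8, CU = 6, EU = 9, by the inverse law of cosines:
  cos(∠ECU) = (CE² + CU² - EU²) / (2·CE·CU)
  ∠ECU = 78.58°

Step 5: From EC = 8, EU = 9, CU = 6, by the inverse law of cosines:
  cos(∠CEU) = (EC² + EU² - CU²) / (2·EC·EU)
  ∠CEU = 40.8°

Step 6: From EU = 9, EZ = 14, UZ = 13, by the inverse law of cosines:
  cos(∠UEZ) = (EU² + EZ² - UZ²) / (2·EU·EZ)
  ∠UEZ = 64.62°

Step 7: From ZE = 14, ZU = 13, EU = 9, by the inverse law of cosines:
  cos(∠EZU) = (ZE² + ZU² - EU²) / (2·ZE·ZU)
  ∠EZU = 38.72°

Step 8: From EU = 9, EX = 4.66, UX = 9, by the inverse law of cosines:
  cos(∠UEX) = (EU² + EX² - UX²) / (2·EU·EX)
  ∠UEX = 75°

Step 9: From XE = 4.66, XU = 9, EU = 9, by the inverse law of cosines:
  cos(∠EXU) = (XE² + XU² - EU²) / (2·XE·XU)
  ∠EXU = 75°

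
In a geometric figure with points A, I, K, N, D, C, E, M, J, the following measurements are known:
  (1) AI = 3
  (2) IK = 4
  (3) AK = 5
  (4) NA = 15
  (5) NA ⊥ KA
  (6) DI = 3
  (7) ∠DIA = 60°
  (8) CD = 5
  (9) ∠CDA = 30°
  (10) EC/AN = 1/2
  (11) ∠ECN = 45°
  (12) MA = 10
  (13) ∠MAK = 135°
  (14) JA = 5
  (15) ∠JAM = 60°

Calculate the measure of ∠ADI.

Step 1: By the law of cosines on triangle DIA: DA² = 3² + 3² − 2·3·3·cos(60°) = 9, so DA = 3.
Step 2: By the inverse law of cosines on triangle ADI: cos(∠ADI) = (3² + 3² − 3²) / (2·3·3) = 9/18 = 0.5, so ∠ADI = 60°.

Therefore, the measure of angle ∠ADI = 60°.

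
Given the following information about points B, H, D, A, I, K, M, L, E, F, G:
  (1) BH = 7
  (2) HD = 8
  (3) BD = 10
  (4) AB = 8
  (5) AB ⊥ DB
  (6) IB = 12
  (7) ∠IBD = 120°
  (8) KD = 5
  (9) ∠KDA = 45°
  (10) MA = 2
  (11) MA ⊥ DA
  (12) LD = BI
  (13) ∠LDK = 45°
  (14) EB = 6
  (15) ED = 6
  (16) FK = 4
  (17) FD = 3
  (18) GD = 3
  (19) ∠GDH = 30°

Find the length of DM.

Step 1: By the law of cosines on triangle DBA: DA² = 10² + 8² − 2·10·8·cos(90°) = 164, so DA = 2·√41.
Step 2: By the law of cosines on triangle DAM: DM² = (2·√41)² + 2² − 2·2·√41·2·cos(90°) = 168, so DM = 2·√42.

Therefore, the length of DM = 2·√42.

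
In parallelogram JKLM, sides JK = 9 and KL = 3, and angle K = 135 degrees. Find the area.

Area = a * b * sin(theta)
Area = 9 * 3 * sin(135 degrees)
Area = 27 * sqrt(2)/2
Area = 27*sqrt(2)/2

27*sqrt(2)/2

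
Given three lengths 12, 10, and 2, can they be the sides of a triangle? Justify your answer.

Check the triangle inequality: 10 + 2 = 12 ≤ 12.
Since the sum of two sides does not exceed the third, no triangle can be formed.

No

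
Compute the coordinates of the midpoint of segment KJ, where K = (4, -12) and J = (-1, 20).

M = ((x₁ + x₂)/2, (y₁ + y₂)/2)
= ((4 + -1)/2, (-12 + 20)/2)
= (3/2, 8/2) = (3/2, 4)

(3/2, 4)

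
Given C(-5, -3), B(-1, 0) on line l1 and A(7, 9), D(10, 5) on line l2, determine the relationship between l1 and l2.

Slope of line 1: m1 = (0 - -3)/(-1 - -5) = 3/4 = 3/4
Slope of line 2: m2 = (5 - 9)/(10 - 7) = -4/3 = -4/3
m1 * m2 = -1, so perpendicular.

Perpendicular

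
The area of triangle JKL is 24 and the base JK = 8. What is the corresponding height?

Rearranging the area formula Area = (1/2) * base * height:
height = 2 * Area / base = 2 * 24 / 8 = 6.

6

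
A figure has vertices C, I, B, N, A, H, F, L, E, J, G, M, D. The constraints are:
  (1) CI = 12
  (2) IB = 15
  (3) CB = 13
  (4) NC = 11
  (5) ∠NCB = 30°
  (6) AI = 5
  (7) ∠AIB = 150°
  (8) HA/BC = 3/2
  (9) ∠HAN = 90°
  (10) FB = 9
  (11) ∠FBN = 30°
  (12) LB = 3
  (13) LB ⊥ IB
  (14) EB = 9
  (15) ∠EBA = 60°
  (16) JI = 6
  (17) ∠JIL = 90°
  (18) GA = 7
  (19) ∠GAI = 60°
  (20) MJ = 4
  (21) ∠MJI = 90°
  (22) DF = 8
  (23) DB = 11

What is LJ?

Step 1: By the law of cosines on triangle LBI: LI² = 3² + 15² − 2·3·15·cos(90°) = 234, so LI = 3·√26.
Step 2: By the law of cosines on triangle LIJ: LJ² = (3·√26)² + 6² − 2·3·√26·6·cos(90°) = 270, so LJ = 3·√30.

Therefore, the length of LJ = 3·√30.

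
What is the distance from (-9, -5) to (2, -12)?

d = sqrt((2 - -9)^2 + (-12 - -5)^2)
d = sqrt(11^2 + -7^2)
d = sqrt(121 + 49)
d = sqrt(170)

sqrt(170)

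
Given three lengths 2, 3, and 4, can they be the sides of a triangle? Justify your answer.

Yes.
The triangle inequality requires that the sum of any two sides exceeds the third.
Here 2 + 3 = 5 > 4, so the condition is met.

Yes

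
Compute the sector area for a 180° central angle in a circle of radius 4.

The full circle has area πr² = π(4)² = 16*pi.
The sector covers 180° out of 360°, a fraction of 1/2.
Sector area = 16*pi × 1/2 = 8*pi.

8*pi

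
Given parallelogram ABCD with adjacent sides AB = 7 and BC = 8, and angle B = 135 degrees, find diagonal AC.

Using the law of cosines:
d^2 = 7^2 + 8^2 - 2(7)(8)cos(135 degrees)
d^2 = 49 + 64 - 112*-sqrt(2)/2
d^2 = 56*sqrt(2) + 113
d = sqrt(56*sqrt(2) + 113)

sqrt(56*sqrt(2) + 113)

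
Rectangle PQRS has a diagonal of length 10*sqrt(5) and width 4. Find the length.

Using the Pythagorean theorem: d^2 = a^2 + b^2
b^2 = d^2 - a^2
b^2 = 500 - 16
b^2 = 484
b = sqrt(484) = 22

22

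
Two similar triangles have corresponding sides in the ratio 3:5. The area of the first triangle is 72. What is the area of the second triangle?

The ratio of areas of similar triangles = (side ratio)^2.
Side ratio = 3:5, so area ratio = 9:25.
Area of the second triangle / Area of the first triangle = 25/9
Area of the second triangle = 72 * 25/9 = 200

200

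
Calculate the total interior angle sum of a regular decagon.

The sum of interior angles of an n-sided polygon is (n - 2) * 180.
For n = 10: (10 - 2) * 180 = 8 * 180 = 1440 degrees.

1440 degrees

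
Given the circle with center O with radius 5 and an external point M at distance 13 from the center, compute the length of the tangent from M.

tangent = √(d² - r²) = √(13² - 5²) = √(169 - 25) = √144 = 12

12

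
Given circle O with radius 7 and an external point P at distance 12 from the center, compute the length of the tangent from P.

Let T be the point of tangency. Then OT ⊥ PT (radius ⊥ tangent).
In right triangle OTP: OP² = OT² + PT²
12² = 7² + PT²
PT² = 95, PT = sqrt(95)

sqrt(95)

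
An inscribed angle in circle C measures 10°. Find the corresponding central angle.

The inscribed angle theorem states that a central angle is always twice any inscribed angle that subtends the same arc.
Since the inscribed angle is 10°, the central angle = 2 × 10° = 20°.

20°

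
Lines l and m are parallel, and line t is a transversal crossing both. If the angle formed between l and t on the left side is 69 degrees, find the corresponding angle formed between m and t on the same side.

Corresponding angles are equal: 69 degrees.

69 degrees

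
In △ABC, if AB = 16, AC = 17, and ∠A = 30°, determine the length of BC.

When two sides and the included angle are known, the law of cosines gives the third side.
c^2 = a^2 + b^2 - 2ab cos(C) generalizes the Pythagorean theorem to non-right triangles.
Here: BC^2 = 256 + 289 - 544*(sqrt(3)/2) = 545 - 272*sqrt(3)
BC = sqrt(545 - 272*sqrt(3))

sqrt(545 - 272*sqrt(3))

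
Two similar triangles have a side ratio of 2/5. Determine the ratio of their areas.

Area scales with the square of linear dimensions. If every length is multiplied by 2/5, then the area is multiplied by (2/5)^2 = 4/25.
The area ratio is 4:25.

4:25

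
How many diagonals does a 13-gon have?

Total line segments between 13 vertices = C(13,2) = 78.
Subtract the 13 sides: 78 - 13 = 65 diagonals.

65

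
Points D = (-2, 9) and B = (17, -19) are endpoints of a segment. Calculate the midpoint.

M = ((x₁ + x₂)/2, (y₁ + y₂)/2)
= ((-2 + 17)/2, (9 + -19)/2)
= (15/2, -10/2) = (15/2, -5)

(15/2, -5)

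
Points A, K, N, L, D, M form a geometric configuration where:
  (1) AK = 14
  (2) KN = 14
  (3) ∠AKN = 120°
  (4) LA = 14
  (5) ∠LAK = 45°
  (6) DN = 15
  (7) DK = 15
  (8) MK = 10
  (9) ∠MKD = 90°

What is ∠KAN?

Step 1: By the law of cosines on triangle AKN: AN² = 14² + 14² − 2·14·14·cos(120°) = 588, so AN = 14·√3.
Step 2: By the inverse law of cosines on triangle KAN: cos(∠KAN) = (14² + (14·√3)² − 14²) / (2·14·14·√3) = 588/678.96 = 0.866, so ∠KAN = 30°.

Therefore, the measure of angle ∠KAN = 30°.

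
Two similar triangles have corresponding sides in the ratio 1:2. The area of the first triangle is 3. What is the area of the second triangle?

The ratio of areas of similar triangles = (side ratio)^2.
Side ratio = 1:2, so area ratio = 1:4.
Area of the second triangle / Area of the first triangle = 4/1
Area of the second triangle = 3 * 4/1 = 12

12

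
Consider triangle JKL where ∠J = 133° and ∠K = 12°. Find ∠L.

By the triangle angle sum property, the three interior angles of any triangle add up to 180°.
We know angle J = 133° and angle K = 12°, so their sum is 145°.
Therefore angle L = 180° - 145° = 35°.

35 degrees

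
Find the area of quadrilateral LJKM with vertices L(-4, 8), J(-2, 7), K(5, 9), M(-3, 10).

Shoelace: sum of cross terms = 28, Area = (1/2)|28| = 14

14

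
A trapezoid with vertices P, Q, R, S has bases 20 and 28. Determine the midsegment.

midsegment = (20 + 28) / 2 = 48 / 2 = 24

24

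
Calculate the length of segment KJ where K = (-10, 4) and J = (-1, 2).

The horizontal distance is |-1 - -10| = 9 and the vertical distance is |2 - 4| = 2.
By the Pythagorean theorem, d = sqrt(9^2 + 2^2) = sqrt(85).

sqrt(85)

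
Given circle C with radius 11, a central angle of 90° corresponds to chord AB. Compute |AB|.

Drop a perpendicular from the center to the chord, bisecting both the chord and the central angle.
Each half-chord = r sin(θ/2) = 11 sin(45°).
The full chord = 2 × 11 × sin(45°) = 11*sqrt(2).

11*sqrt(2)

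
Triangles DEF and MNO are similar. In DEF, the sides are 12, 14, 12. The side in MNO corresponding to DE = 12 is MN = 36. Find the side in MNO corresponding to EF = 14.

Similar triangles have proportional sides. Setting up the proportion:
MN / DE = NO / EF
36 / 12 = NO / 14
NO = 14 * 36 / 12 = 42.

42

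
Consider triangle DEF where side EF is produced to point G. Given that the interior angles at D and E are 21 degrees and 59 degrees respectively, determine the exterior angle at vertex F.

Exterior angle = 21 + 59 = 80 degrees (exterior angle theorem).

80 degrees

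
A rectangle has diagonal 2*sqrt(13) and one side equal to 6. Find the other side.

The diagonal of a rectangle forms a right triangle with the two sides.
Rearranging the Pythagorean theorem: missing side = sqrt(d^2 - known^2).
= sqrt(52 - 36) = sqrt(16) = 4.

4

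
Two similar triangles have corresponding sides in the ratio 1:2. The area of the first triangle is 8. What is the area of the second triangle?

For similar figures, the area ratio equals the square of the side ratio.
Side ratio (the first triangle to the second triangle) = 1:2, so area ratio = 1^2:2^2 = 1:4.
If the area of the first triangle is 8, then the area of the second triangle = 8 * (4/1) = 32.

32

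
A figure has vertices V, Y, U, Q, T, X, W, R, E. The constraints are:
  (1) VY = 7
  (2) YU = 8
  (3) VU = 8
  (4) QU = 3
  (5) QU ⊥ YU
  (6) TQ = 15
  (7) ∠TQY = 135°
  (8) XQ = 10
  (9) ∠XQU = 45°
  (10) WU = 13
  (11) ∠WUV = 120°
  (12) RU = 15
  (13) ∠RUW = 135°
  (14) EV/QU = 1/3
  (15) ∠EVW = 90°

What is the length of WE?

From the given relations: EV = 1/3·QU = 1/3·3 = 1.
Step 1: By the law of cosines on triangle VUW: VW² = 8² + 13² − 2·8·13·cos(120°) = 337, so VW ≈ 18.36.
Step 2: By the law of cosines on triangle WVE: WE² = 18.36² + 1² − 2·18.36·1·cos(90°) = 338, so WE = 13·√2.

Therefore, the length of WE = 13·√2.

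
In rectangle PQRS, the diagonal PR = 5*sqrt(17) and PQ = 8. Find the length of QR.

The diagonal of a rectangle forms a right triangle with the two sides.
Rearranging the Pythagorean theorem: missing side = sqrt(d^2 - known^2).
= sqrt(425 - 64) = sqrt(361) = 19.

19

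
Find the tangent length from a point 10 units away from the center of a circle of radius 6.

The tangent, radius, and line from the external point to the center form a right triangle.
The right angle is where the tangent meets the radius.
By the Pythagorean theorem: tangent² + 6² = 10²
tangent² = 100 - 36 = 64
tangent = 8

8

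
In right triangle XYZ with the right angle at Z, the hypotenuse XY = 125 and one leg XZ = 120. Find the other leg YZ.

By the Pythagorean theorem: YZ^2 = XY^2 - XZ^2
YZ^2 = 125^2 - 120^2 = 15625 - 14400 = 1225
YZ = sqrt(1225) = 35

35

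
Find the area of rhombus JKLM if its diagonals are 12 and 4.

The diagonals of a rhombus divide it into four right triangles.
Each triangle has legs 12/ 2 = 6 and 4/2 = 2, so each has area (1/2)*6*2 = 6.
Four such triangles give total area = (d1 * d2) / 2 = 24.

24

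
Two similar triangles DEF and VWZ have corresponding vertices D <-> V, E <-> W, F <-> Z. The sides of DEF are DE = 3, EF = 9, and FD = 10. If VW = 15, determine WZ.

Since the triangles are similar, the ratio of corresponding sides is constant.
Scale factor k = VW / DE = 15 / 3 = 5
WZ = k * EF = 5 * 9 = 45

45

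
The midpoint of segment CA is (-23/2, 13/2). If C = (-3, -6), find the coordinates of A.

Using the midpoint formula: M = ((x1 + x2)/2, (y1 + y2)/2)
We know M = (-23/2, 13/2) and C = (-3, -6)
For x: -23/2 = (-3 + x2)/2, so x2 = 2*-23/2 - -3 = -20
For y: 13/2 = (-6 + y2)/2, so y2 = 2*13/2 - -6 = 19
A = (-20, 19)

(-20, 19)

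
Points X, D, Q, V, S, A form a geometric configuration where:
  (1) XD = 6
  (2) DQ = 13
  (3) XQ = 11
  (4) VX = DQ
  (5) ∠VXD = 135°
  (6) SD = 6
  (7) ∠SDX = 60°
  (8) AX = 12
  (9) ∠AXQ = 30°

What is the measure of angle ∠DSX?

Step 1: By the law of cosines on triangle SDX: SX² = 6² + 6² − 2·6·6·cos(60°) = 36, so SX = 6.
Step 2: By the inverse law of cosines on triangle DSX: cos(∠DSX) = (6² + 6² − 6²) / (2·6·6) = 36/72 = 0.5, so ∠DSX = 60°.

Therefore, the measure of angle ∠DSX = 60°.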